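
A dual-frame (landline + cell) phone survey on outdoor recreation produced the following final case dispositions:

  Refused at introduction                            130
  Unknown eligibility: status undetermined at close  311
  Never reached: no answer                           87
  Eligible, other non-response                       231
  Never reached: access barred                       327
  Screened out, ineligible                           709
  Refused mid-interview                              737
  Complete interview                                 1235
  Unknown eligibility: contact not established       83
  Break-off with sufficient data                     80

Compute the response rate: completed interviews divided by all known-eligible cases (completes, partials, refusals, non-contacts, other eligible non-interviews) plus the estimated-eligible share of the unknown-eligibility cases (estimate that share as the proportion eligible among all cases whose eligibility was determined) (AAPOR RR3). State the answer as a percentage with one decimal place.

39.3%

Refusal or break-off = 130 + 737 = 867
Never reached = 87 + 327 = 414
Unknown if eligible = 83 + 311 = 394
Numerator = 1235
Determined eligible = 1235 + 80 + 867 + 414 + 231 = 2827
e = 2827 / (2827 + 709) = 2827 / 3536 = 0.7995
Eligible share of unknowns = 0.7995 × 394 = 315.00
Denominator = 2827 + 315.00 = 3142.00
RR3 = 1235 / 3142.00 = 0.3931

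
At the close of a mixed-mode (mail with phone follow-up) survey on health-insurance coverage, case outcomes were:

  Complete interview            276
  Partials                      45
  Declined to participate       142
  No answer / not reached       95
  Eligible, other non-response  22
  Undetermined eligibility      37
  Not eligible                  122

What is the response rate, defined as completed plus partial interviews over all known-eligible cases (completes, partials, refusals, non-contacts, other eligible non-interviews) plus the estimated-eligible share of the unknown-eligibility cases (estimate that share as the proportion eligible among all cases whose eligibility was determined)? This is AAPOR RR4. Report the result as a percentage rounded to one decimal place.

52.6%

Top → 276 + 45 = 321
Eligible (known) → 276 + 45 + 142 + 95 + 22 = 580
e = 580 / (580 + 122) = 580 / 702 = 0.8262
Estimated eligible among unknowns → 0.8262 × 37 = 30.57
Base → 580 + 30.57 = 610.57
RR4 = 321 / 610.57 = 0.5257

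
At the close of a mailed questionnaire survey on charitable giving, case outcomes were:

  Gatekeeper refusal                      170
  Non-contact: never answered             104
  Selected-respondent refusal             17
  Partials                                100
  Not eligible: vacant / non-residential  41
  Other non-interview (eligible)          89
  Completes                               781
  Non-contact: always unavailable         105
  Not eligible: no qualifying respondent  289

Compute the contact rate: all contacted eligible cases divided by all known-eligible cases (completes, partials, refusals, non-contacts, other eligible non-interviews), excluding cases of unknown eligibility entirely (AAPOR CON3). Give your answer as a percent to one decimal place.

84.7%

Declined to participate = 170 + 17 = 187
No answer / not reached = 104 + 105 = 209
Screened out, ineligible = 289 + 41 = 330
Num → 781 + 100 + 187 + 89 = 1157
Base → 781 + 100 + 187 + 209 + 89 = 1366
CON3 = 1157 / 1366 = 0.8470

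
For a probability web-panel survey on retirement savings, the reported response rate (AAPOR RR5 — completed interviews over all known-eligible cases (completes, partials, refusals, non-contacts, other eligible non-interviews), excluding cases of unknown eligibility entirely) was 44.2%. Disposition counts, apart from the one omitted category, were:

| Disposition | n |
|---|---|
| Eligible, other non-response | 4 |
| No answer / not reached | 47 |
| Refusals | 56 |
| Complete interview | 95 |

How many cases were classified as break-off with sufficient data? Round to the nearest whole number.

RR5 = 95 / D = 0.442
D = 95 / 0.442 = 214.9
Rest of base = 202
break-off with sufficient data = 214.9 − 202 ≈ 13

13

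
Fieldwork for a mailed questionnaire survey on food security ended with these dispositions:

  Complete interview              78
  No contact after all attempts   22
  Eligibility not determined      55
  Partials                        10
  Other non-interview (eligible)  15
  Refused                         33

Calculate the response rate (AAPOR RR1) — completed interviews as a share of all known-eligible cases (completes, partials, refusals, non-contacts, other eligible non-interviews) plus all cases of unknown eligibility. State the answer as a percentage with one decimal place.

Num → 78
Base → 78 + 10 + 33 + 22 + 15 + 55 = 213
RR1 = 78 / 213 = 0.3662

36.6%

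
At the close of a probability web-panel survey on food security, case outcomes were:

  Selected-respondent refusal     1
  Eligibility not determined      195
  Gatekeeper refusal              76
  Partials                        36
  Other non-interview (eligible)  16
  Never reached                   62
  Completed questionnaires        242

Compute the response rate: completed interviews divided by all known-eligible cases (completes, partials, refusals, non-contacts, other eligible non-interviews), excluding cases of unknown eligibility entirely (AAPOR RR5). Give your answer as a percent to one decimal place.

Refused = 76 + 1 = 77
Top: 242
Denom: 242 + 36 + 77 + 62 + 16 = 433
RR5 = 242 / 433 = 0.5589

55.9%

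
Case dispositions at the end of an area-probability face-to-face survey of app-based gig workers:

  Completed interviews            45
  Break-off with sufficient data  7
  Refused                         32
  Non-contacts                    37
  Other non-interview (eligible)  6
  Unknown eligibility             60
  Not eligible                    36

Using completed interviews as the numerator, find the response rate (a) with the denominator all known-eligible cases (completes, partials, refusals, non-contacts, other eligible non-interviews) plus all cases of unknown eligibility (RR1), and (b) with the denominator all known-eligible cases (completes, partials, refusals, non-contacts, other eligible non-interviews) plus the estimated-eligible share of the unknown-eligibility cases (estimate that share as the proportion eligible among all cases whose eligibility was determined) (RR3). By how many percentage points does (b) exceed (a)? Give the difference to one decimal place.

Num → 45
Denominator → 45 + 7 + 32 + 37 + 6 + 60 = 187
RR1 = 45 / 187 = 0.2406
Known eligible → 45 + 7 + 32 + 37 + 6 = 127
e = 127 / (127 + 36) = 127 / 163 = 0.7791
e × U → 0.7791 × 60 = 46.75
Denominator → 127 + 46.75 = 173.75
RR3 = 45 / 173.75 = 0.2590
Difference = 25.90 − 24.06 = 1.84 percentage points

1.8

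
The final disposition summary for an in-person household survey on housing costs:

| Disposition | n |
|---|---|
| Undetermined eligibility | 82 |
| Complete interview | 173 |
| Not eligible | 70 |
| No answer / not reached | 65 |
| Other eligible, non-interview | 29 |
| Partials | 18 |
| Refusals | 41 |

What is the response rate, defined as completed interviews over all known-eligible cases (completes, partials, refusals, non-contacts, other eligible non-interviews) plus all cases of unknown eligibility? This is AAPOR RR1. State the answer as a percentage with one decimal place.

42.4%

Num: 173
Base: 173 + 18 + 41 + 65 + 29 + 82 = 408
RR1 = 173 / 408 = 0.4240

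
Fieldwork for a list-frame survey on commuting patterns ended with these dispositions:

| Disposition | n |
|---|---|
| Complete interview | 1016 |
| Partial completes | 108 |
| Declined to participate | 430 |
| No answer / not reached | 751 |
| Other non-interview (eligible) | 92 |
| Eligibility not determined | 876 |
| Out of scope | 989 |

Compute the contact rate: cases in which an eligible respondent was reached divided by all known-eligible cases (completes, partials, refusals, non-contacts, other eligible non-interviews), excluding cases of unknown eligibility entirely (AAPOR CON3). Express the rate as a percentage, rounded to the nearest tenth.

68.7%

Num = 1016 + 108 + 430 + 92 = 1646
Denominator = 1016 + 108 + 430 + 751 + 92 = 2397
CON3 = 1646 / 2397 = 0.6867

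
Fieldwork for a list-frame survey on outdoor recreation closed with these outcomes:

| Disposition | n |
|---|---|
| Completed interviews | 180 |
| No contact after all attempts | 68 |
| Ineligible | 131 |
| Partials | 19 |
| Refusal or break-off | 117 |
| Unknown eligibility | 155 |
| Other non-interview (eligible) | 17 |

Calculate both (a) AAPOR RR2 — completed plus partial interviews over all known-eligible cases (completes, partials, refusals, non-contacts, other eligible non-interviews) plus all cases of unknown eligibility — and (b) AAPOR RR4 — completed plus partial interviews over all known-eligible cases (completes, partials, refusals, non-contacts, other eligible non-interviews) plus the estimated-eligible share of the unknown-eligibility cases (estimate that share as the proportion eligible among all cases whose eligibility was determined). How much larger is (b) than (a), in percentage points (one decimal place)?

Numerator → 180 + 19 = 199
Denominator → 180 + 19 + 117 + 68 + 17 + 155 = 556
RR2 = 199 / 556 = 0.3579
Eligible (known) → 180 + 19 + 117 + 68 + 17 = 401
e = 401 / (401 + 131) = 401 / 532 = 0.7538
Estimated eligible among unknowns → 0.7538 × 155 = 116.84
Denominator → 401 + 116.84 = 517.84
RR4 = 199 / 517.84 = 0.3843
Difference = 38.43 − 35.79 = 2.64 percentage points

2.6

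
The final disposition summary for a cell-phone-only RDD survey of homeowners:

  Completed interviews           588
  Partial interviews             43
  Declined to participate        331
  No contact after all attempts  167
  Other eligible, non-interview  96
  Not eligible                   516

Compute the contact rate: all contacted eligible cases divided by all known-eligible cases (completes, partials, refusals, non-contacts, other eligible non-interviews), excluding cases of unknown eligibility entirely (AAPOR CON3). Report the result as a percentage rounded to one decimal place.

86.4%

Numerator: 588 + 43 + 331 + 96 = 1058
Base: 588 + 43 + 331 + 167 + 96 = 1225
CON3 = 1058 / 1225 = 0.8637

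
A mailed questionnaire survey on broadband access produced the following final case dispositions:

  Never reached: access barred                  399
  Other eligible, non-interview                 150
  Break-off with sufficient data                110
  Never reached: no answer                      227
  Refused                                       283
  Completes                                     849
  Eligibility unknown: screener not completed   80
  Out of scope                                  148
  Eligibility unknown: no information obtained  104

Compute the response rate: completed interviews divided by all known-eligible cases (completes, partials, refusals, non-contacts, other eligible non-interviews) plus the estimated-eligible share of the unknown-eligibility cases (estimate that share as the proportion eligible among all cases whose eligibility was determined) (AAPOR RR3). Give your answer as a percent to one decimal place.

No contact after all attempts = 227 + 399 = 626
Unknown eligibility = 80 + 104 = 184
Num: 849
Determined eligible: 849 + 110 + 283 + 626 + 150 = 2018
e = 2018 / (2018 + 148) = 2018 / 2166 = 0.9317
e × U: 0.9317 × 184 = 171.43
Denominator: 2018 + 171.43 = 2189.43
RR3 = 849 / 2189.43 = 0.3878

38.8%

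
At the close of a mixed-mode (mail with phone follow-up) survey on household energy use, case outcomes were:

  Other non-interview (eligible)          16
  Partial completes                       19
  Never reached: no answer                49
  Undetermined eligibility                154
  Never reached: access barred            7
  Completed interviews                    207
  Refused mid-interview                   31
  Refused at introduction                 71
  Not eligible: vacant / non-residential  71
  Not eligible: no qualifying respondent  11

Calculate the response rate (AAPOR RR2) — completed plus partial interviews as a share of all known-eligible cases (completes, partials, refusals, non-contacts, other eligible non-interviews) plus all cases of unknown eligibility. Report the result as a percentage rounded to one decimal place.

40.8%

Refusals = 71 + 31 = 102
No contact after all attempts = 49 + 7 = 56
Out of scope = 11 + 71 = 82
Num = 207 + 19 = 226
Base = 207 + 19 + 102 + 56 + 16 + 154 = 554
RR2 = 226 / 554 = 0.4079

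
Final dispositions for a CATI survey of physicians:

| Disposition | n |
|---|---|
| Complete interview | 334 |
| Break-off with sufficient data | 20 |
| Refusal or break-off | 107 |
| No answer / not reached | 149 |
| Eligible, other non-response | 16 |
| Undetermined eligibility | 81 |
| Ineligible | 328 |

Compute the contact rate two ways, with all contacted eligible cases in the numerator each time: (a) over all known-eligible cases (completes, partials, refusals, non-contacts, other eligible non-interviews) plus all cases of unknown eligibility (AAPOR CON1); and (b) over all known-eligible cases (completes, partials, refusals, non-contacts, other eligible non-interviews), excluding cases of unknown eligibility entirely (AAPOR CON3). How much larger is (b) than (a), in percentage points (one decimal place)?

Numerator: 334 + 20 + 107 + 16 = 477
Base: 334 + 20 + 107 + 149 + 16 + 81 = 707
CON1 = 477 / 707 = 0.6747
Base: 334 + 20 + 107 + 149 + 16 = 626
CON3 = 477 / 626 = 0.7620
Difference = 76.20 − 67.47 = 8.73 percentage points

8.7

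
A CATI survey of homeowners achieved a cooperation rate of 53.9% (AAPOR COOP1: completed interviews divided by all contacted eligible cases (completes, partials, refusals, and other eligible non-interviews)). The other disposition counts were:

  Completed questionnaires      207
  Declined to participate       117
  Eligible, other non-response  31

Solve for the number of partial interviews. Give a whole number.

COOP1 = 207 / D = 0.539
D = 207 / 0.539 = 384.0
Rest of base = 355
partial interviews = 384.0 − 355 ≈ 29

29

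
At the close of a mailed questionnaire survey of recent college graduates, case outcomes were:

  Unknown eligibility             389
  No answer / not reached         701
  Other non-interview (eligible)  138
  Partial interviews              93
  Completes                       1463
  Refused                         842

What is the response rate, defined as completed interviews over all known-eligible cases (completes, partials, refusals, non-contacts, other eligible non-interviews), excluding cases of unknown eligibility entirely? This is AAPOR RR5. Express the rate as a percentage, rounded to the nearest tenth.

Top: 1463
Base: 1463 + 93 + 842 + 701 + 138 = 3237
RR5 = 1463 / 3237 = 0.4520

45.2%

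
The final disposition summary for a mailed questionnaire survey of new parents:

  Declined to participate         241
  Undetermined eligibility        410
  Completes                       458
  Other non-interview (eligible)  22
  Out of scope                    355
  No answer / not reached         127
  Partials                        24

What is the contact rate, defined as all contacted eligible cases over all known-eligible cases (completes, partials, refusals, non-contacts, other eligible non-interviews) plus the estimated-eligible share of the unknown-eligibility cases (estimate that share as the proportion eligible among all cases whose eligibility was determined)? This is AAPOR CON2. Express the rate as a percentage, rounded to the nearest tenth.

64.0%

Top: 458 + 24 + 241 + 22 = 745
Determined eligible: 458 + 24 + 241 + 127 + 22 = 872
e = 872 / (872 + 355) = 872 / 1227 = 0.7107
Estimated eligible among unknowns: 0.7107 × 410 = 291.39
Denominator: 872 + 291.39 = 1163.39
CON2 = 745 / 1163.39 = 0.6404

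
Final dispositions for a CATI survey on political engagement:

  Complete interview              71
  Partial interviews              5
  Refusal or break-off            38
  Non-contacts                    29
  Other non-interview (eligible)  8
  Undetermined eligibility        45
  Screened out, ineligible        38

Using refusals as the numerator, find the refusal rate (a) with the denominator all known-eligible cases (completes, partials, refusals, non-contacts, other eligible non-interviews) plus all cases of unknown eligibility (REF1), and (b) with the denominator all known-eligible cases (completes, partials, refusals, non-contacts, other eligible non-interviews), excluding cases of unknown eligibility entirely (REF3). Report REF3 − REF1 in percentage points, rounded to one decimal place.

5.8

Num = 38
Base = 71 + 5 + 38 + 29 + 8 + 45 = 196
REF1 = 38 / 196 = 0.1939
Base = 71 + 5 + 38 + 29 + 8 = 151
REF3 = 38 / 151 = 0.2517
Difference = 25.17 − 19.39 = 5.78 percentage points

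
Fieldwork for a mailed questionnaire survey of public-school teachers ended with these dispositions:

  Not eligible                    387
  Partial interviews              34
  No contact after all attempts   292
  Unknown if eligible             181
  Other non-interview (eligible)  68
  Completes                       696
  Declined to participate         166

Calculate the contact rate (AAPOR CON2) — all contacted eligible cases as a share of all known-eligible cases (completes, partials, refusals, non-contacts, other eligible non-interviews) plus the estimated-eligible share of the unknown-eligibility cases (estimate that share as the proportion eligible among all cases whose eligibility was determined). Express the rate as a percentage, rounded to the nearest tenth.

Numerator = 696 + 34 + 166 + 68 = 964
Eligible (known) = 696 + 34 + 166 + 292 + 68 = 1256
e = 1256 / (1256 + 387) = 1256 / 1643 = 0.7645
Estimated eligible among unknowns = 0.7645 × 181 = 138.37
Denominator = 1256 + 138.37 = 1394.37
CON2 = 964 / 1394.37 = 0.6914

69.1%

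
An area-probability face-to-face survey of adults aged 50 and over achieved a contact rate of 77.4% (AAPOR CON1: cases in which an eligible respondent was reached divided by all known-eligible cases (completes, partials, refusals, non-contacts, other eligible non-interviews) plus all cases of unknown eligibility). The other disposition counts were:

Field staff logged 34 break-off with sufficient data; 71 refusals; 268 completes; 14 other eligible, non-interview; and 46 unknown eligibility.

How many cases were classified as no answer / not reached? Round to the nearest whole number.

Num: 268 + 34 + 71 + 14 = 387
CON1 = 387 / D = 0.774
D = 387 / 0.774 = 500.0
Rest of base = 433
no answer / not reached = 500.0 − 433 ≈ 67

67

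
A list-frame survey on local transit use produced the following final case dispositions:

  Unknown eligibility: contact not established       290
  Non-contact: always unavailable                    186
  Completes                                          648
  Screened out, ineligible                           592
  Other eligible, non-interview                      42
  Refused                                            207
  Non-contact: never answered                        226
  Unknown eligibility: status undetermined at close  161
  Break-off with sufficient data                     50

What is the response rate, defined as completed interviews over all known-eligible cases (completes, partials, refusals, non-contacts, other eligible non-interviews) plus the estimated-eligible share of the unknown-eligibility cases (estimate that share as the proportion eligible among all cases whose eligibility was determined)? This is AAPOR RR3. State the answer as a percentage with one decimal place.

38.7%

Non-contacts = 226 + 186 = 412
Unknown eligibility = 290 + 161 = 451
Numerator: 648
Known eligible: 648 + 50 + 207 + 412 + 42 = 1359
e = 1359 / (1359 + 592) = 1359 / 1951 = 0.6966
Estimated eligible among unknowns: 0.6966 × 451 = 314.17
Denom: 1359 + 314.17 = 1673.17
RR3 = 648 / 1673.17 = 0.3873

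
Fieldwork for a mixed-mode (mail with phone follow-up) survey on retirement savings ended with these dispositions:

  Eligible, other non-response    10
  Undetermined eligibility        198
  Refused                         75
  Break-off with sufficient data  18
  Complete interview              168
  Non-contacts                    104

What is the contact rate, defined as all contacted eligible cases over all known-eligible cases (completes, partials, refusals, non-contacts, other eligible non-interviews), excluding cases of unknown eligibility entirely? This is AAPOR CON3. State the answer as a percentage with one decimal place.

Top → 168 + 18 + 75 + 10 = 271
Base → 168 + 18 + 75 + 104 + 10 = 375
CON3 = 271 / 375 = 0.7227

72.3%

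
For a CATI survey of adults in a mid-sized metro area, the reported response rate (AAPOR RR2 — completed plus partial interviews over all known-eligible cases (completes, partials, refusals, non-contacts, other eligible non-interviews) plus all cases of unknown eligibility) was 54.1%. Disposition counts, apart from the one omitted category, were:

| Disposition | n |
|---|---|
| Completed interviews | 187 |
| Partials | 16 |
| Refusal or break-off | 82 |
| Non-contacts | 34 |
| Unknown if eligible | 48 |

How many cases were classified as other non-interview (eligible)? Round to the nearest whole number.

Numerator → 187 + 16 = 203
RR2 = 203 / D = 0.541
D = 203 / 0.541 = 375.2
Rest of base = 367
other non-interview (eligible) = 375.2 − 367 ≈ 8

8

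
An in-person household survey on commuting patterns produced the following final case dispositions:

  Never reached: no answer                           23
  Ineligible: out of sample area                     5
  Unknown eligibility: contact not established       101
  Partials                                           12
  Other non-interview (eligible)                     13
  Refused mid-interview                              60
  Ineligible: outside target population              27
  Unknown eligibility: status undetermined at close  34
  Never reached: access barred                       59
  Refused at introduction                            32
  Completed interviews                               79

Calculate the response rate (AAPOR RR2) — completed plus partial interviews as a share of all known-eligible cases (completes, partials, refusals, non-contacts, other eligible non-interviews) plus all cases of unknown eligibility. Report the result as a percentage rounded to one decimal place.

22.0%

Refusal or break-off = 32 + 60 = 92
Never reached = 23 + 59 = 82
Undetermined eligibility = 101 + 34 = 135
Out of scope = 27 + 5 = 32
Num: 79 + 12 = 91
Denominator: 79 + 12 + 92 + 82 + 13 + 135 = 413
RR2 = 91 / 413 = 0.2203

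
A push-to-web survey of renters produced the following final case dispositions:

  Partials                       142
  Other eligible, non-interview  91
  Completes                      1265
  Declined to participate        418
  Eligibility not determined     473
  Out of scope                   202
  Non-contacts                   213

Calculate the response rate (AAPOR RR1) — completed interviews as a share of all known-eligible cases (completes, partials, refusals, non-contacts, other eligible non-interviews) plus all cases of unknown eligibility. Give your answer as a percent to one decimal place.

Num → 1265
Denom → 1265 + 142 + 418 + 213 + 91 + 473 = 2602
RR1 = 1265 / 2602 = 0.4862

48.6%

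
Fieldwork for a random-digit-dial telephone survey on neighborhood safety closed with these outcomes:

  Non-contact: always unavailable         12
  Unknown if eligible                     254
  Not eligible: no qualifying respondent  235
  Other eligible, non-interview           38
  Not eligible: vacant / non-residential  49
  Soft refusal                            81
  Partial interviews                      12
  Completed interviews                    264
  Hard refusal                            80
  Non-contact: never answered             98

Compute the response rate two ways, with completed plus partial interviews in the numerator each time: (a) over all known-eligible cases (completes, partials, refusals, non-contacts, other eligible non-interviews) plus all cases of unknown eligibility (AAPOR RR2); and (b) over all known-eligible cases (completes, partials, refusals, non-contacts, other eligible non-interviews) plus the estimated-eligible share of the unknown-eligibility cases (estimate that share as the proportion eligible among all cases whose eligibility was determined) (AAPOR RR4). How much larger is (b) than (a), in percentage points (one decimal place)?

3.6

Declined to participate = 80 + 81 = 161
No answer / not reached = 98 + 12 = 110
Not eligible = 235 + 49 = 284
Numerator: 264 + 12 = 276
Denominator: 264 + 12 + 161 + 110 + 38 + 254 = 839
RR2 = 276 / 839 = 0.3290
Eligible (known): 264 + 12 + 161 + 110 + 38 = 585
e = 585 / (585 + 284) = 585 / 869 = 0.6732
e × U: 0.6732 × 254 = 170.99
Denominator: 585 + 170.99 = 755.99
RR4 = 276 / 755.99 = 0.3651
Difference = 36.51 − 32.90 = 3.61 percentage points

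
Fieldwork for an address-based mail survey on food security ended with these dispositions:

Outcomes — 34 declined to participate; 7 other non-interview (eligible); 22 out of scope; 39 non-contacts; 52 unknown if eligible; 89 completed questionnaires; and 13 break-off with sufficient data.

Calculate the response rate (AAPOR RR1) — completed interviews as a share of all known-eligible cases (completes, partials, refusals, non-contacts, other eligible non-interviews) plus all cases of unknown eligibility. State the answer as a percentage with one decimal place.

Num: 89
Denom: 89 + 13 + 34 + 39 + 7 + 52 = 234
RR1 = 89 / 234 = 0.3803

38.0%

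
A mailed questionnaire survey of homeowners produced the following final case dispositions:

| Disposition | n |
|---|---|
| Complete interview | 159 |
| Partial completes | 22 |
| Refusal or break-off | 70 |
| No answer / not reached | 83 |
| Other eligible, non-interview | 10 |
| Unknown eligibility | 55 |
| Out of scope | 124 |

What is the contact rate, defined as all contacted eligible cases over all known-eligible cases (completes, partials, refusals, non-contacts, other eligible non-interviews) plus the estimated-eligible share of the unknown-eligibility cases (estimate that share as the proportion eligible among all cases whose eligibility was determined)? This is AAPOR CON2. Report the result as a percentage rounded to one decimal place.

67.9%

Numerator → 159 + 22 + 70 + 10 = 261
Known eligible → 159 + 22 + 70 + 83 + 10 = 344
e = 344 / (344 + 124) = 344 / 468 = 0.7350
Eligible share of unknowns → 0.7350 × 55 = 40.42
Base → 344 + 40.42 = 384.42
CON2 = 261 / 384.42 = 0.6789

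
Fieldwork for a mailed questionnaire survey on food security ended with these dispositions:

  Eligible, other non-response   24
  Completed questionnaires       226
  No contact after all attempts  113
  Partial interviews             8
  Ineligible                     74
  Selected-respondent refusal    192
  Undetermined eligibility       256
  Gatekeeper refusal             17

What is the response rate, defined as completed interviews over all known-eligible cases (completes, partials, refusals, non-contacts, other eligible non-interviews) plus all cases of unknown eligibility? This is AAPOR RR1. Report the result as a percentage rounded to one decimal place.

27.0%

Refusals = 17 + 192 = 209
Numerator = 226
Denom = 226 + 8 + 209 + 113 + 24 + 256 = 836
RR1 = 226 / 836 = 0.2703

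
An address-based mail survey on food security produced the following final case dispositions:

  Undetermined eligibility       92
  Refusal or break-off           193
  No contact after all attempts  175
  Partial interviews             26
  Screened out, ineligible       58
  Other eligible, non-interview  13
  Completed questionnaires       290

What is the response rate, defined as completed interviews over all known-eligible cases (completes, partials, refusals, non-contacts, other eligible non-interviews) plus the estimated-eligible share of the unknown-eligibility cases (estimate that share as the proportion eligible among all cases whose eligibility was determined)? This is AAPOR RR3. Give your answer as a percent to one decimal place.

Num → 290
Known eligible → 290 + 26 + 193 + 175 + 13 = 697
e = 697 / (697 + 58) = 697 / 755 = 0.9232
Eligible share of unknowns → 0.9232 × 92 = 84.93
Denominator → 697 + 84.93 = 781.93
RR3 = 290 / 781.93 = 0.3709

37.1%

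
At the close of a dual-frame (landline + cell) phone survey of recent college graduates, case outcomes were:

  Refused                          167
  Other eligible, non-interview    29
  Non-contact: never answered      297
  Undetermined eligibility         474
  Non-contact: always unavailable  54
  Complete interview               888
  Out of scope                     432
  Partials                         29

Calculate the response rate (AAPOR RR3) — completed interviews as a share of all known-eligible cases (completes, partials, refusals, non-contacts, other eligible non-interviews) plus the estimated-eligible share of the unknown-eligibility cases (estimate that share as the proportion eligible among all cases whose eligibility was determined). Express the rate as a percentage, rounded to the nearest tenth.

Non-contacts = 297 + 54 = 351
Numerator: 888
Determined eligible: 888 + 29 + 167 + 351 + 29 = 1464
e = 1464 / (1464 + 432) = 1464 / 1896 = 0.7722
e × U: 0.7722 × 474 = 366.02
Base: 1464 + 366.02 = 1830.02
RR3 = 888 / 1830.02 = 0.4852

48.5%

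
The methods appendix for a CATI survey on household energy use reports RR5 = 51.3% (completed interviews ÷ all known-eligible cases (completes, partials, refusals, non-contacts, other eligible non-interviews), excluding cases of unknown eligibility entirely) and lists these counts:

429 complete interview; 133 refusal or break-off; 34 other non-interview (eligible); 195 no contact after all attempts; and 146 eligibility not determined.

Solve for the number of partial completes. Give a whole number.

RR5 = 429 / D = 0.513
D = 429 / 0.513 = 836.3
Other denominator terms total 791
partial completes = 836.3 − 791 ≈ 45

45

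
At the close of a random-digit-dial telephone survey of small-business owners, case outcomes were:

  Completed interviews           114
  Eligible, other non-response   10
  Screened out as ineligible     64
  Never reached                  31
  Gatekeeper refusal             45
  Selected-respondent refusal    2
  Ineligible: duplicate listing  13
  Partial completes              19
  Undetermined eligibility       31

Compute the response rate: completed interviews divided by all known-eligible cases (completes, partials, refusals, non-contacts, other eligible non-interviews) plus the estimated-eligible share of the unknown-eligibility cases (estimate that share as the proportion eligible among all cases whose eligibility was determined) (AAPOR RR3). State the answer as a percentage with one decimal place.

46.7%

Refused = 45 + 2 = 47
Screened out, ineligible = 64 + 13 = 77
Num → 114
Known eligible → 114 + 19 + 47 + 31 + 10 = 221
e = 221 / (221 + 77) = 221 / 298 = 0.7416
Estimated eligible among unknowns → 0.7416 × 31 = 22.99
Denom → 221 + 22.99 = 243.99
RR3 = 114 / 243.99 = 0.4672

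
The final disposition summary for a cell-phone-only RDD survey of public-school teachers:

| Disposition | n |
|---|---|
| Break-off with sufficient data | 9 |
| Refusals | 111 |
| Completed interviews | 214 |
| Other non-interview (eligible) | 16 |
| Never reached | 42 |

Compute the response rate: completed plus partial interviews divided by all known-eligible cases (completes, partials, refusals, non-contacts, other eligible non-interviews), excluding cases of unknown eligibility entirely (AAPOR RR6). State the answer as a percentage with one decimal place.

56.9%

Numerator → 214 + 9 = 223
Denominator → 214 + 9 + 111 + 42 + 16 = 392
RR6 = 223 / 392 = 0.5689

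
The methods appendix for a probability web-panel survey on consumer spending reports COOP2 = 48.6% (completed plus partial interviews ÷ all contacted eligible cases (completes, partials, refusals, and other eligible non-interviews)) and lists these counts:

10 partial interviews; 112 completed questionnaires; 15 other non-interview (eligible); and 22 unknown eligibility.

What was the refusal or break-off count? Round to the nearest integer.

Top → 112 + 10 = 122
COOP2 = 122 / D = 0.486
D = 122 / 0.486 = 251.0
Rest of base = 137
refusal or break-off = 251.0 − 137 ≈ 114

114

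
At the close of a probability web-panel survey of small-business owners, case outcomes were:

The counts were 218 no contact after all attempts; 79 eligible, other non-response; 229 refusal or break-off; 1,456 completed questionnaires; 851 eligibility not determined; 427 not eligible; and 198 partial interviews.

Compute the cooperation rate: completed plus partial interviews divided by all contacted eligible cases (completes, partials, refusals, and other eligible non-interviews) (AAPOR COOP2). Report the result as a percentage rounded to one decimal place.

84.3%

Num → 1456 + 198 = 1654
Denominator → 1456 + 198 + 229 + 79 = 1962
COOP2 = 1654 / 1962 = 0.8430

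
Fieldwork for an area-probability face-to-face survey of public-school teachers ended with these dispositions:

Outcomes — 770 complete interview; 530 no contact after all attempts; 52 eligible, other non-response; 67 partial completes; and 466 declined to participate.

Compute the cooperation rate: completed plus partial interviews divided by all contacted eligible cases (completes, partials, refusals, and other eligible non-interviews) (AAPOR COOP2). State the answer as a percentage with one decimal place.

Numerator: 770 + 67 = 837
Base: 770 + 67 + 466 + 52 = 1355
COOP2 = 837 / 1355 = 0.6177

61.8%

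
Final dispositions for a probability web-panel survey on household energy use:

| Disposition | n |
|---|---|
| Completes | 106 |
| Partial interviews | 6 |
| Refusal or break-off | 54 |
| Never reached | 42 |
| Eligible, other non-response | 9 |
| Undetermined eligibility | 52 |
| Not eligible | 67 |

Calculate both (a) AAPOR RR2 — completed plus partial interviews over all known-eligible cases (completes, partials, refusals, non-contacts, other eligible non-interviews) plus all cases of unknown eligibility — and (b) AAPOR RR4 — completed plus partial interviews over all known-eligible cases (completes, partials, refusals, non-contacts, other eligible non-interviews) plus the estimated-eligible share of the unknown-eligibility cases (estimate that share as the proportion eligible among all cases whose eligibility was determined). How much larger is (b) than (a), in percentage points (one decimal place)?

Numerator = 106 + 6 = 112
Denominator = 106 + 6 + 54 + 42 + 9 + 52 = 269
RR2 = 112 / 269 = 0.4164
Determined eligible = 106 + 6 + 54 + 42 + 9 = 217
e = 217 / (217 + 67) = 217 / 284 = 0.7641
Eligible share of unknowns = 0.7641 × 52 = 39.73
Denominator = 217 + 39.73 = 256.73
RR4 = 112 / 256.73 = 0.4363
Difference = 43.63 − 41.64 = 1.99 percentage points

2.0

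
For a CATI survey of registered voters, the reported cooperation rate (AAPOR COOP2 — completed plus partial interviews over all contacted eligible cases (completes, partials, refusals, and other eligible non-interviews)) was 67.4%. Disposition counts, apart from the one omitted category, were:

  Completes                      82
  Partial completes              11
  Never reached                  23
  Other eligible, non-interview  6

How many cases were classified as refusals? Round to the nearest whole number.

39

Top → 82 + 11 = 93
COOP2 = 93 / D = 0.674
D = 93 / 0.674 = 138.0
Remaining denominator categories sum to 99
refusals = 138.0 − 99 ≈ 39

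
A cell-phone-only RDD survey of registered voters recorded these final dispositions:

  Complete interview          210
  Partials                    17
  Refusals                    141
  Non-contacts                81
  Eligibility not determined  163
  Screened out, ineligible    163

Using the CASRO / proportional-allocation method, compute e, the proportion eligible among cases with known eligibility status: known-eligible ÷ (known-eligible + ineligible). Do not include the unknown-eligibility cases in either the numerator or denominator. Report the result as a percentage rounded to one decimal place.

73.4%

Eligible (known) → 210 + 17 + 141 + 81 = 449
e = 449 / (449 + 163) = 449 / 612 = 0.7337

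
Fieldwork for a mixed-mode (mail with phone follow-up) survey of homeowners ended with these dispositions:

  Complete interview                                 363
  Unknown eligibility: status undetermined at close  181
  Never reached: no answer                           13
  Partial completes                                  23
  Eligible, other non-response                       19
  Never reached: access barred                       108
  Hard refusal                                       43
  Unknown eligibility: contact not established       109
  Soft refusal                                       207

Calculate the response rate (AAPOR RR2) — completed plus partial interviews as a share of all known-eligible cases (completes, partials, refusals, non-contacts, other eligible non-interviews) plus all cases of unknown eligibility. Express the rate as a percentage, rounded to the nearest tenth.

Refusal or break-off = 43 + 207 = 250
No contact after all attempts = 13 + 108 = 121
Unknown eligibility = 109 + 181 = 290
Numerator → 363 + 23 = 386
Base → 363 + 23 + 250 + 121 + 19 + 290 = 1066
RR2 = 386 / 1066 = 0.3621

36.2%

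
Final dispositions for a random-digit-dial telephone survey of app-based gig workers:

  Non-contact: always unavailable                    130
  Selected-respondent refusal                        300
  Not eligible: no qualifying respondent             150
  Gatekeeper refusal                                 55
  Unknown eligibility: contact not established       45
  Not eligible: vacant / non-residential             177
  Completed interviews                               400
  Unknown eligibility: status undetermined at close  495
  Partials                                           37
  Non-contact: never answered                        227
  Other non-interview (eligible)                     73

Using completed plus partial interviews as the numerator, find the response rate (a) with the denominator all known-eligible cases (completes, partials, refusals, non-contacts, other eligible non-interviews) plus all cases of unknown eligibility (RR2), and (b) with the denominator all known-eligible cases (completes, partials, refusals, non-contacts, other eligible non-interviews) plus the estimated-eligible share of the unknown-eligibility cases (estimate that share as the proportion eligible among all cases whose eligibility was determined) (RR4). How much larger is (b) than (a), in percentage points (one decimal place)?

1.7

Refused = 55 + 300 = 355
No contact after all attempts = 227 + 130 = 357
Eligibility not determined = 45 + 495 = 540
Ineligible = 150 + 177 = 327
Num: 400 + 37 = 437
Denominator: 400 + 37 + 355 + 357 + 73 + 540 = 1762
RR2 = 437 / 1762 = 0.2480
Eligible (known): 400 + 37 + 355 + 357 + 73 = 1222
e = 1222 / (1222 + 327) = 1222 / 1549 = 0.7889
e × U: 0.7889 × 540 = 426.01
Denominator: 1222 + 426.01 = 1648.01
RR4 = 437 / 1648.01 = 0.2652
Difference = 26.52 − 24.80 = 1.72 percentage points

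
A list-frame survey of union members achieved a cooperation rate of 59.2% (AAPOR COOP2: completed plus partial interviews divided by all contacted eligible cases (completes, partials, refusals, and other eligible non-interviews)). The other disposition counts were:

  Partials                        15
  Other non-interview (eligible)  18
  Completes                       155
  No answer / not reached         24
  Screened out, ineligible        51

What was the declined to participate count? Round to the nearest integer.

99

Numerator → 155 + 15 = 170
COOP2 = 170 / D = 0.592
D = 170 / 0.592 = 287.2
Other denominator terms total 188
declined to participate = 287.2 − 188 ≈ 99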